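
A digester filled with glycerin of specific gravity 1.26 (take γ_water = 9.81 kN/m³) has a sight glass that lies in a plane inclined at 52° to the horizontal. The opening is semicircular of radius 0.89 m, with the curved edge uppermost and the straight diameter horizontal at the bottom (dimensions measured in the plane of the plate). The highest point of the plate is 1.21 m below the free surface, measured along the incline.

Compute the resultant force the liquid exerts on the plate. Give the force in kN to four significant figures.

γ = 1.26 × 9.81 = 12.3606 kN/m³.
Let θ = 52° be the plate's angle to the horizontal; measure y along the incline from where the plane meets the free surface. Vertical depth h = y·sinθ with sinθ = 0.788011.
The centroid lies 4r/(3π) = 0.377728 m above the diameter, so r − 4r/(3π) = 0.89 − 0.377728 = 0.512272 m below the topmost point, so y_c = 1.21 + 0.512272 = 1.72227 m and h_c = 1.72227 × 0.788011 = 1.35717 m.
A = πr²/2 = π × 0.89²/2 = 1.24423 m².
Resultant F = γ·h_c·A = 12.3606 × 1.35717 × 1.24423 = 20.8725 kN.

F ≈ 20.87 kN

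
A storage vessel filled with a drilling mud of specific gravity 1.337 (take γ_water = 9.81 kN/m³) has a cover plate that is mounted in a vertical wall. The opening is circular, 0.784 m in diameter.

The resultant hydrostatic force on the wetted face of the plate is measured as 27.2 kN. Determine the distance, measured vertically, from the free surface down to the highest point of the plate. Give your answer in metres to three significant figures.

d_top ≈ 3.90 m

γ = 1.337 × 9.81 = 13.11597 kN/m³.
A = π(0.392)² = 0.48275 m².
From F = γ·h_c·A, the centroid depth is h_c = 27.2/(13.11597 × 0.48275) = 4.29582 m.
The centroid is at the centre, 0.392 m below the top of the plate, so the highest point sits at h_top = 4.29582 − 0.392 = 3.90382 m below the surface.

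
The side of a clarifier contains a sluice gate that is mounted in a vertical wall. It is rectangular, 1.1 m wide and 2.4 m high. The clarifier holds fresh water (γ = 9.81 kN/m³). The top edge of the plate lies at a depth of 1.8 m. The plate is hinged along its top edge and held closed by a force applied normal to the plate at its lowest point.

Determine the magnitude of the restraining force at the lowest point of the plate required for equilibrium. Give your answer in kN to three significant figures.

γ = 9.81 kN/m³.
The centroid lies 2.4/2 = 1.2 m below the top edge, so the centroid depth is h_c = 1.8 + 1.2 = 3 m.
A = 1.1 × 2.4 = 2.64 m².
Resultant F = γ·h_c·A = 9.81 × 3 × 2.64 = 77.6952 kN.
I_c = b·h³/12 = 1.1 × 2.4³/12 = 1.2672 m⁴.
Centre of pressure: y_p = y_c + I_c/(y_c·A) = 3 + 1.2672/(3 × 2.64) = 3 + 0.16 = 3.16 m along the plane.
The resultant acts 1.2 + 0.16 = 1.36 m (along the plate) below the hinge at the top edge, so the moment about the hinge is M = F × 1.36 = 77.6952 × 1.36 = 105.665 kN·m.
A normal force at the bottom, 2.4 m from the hinge, must supply this moment: P = 105.665/2.4 = 44.0271 kN.

P ≈ 44.0 kN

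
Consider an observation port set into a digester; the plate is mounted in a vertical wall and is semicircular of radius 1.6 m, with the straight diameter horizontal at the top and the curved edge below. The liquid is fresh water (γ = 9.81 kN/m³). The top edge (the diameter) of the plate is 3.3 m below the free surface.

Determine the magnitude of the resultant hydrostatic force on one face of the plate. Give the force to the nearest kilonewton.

F ≈ 157 kN

γ = 9.81 kN/m³.
The centroid of a semicircle lies 4r/(3π) = 0.679061 m from the diameter, here below the top edge, so the centroid depth is h_c = 3.3 + 0.679061 = 3.97906 m.
A = πr²/2 = π × 1.6²/2 = 4.02124 m².
Resultant F = γ·h_c·A = 9.81 × 3.97906 × 4.02124 = 156.967 kN.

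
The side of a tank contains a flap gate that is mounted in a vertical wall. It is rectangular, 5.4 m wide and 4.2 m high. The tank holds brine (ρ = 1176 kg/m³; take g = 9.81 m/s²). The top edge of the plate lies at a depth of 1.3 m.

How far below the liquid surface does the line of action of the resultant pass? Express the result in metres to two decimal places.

γ = ρg = 1176 × 9.81 / 1000 = 11.53656 kN/m³.
The centroid lies 4.2/2 = 2.1 m below the top edge, so the centroid depth is h_c = 1.3 + 2.1 = 3.4 m.
A = 5.4 × 4.2 = 22.68 m².
Resultant F = γ·h_c·A = 11.53656 × 3.4 × 22.68 = 889.607 kN.
I_c = b·h³/12 = 5.4 × 4.2³/12 = 33.3396 m⁴.
Centre of pressure: y_p = y_c + I_c/(y_c·A) = 3.4 + 33.3396/(3.4 × 22.68) = 3.4 + 0.432353 = 3.83235 m along the plane.

h_p = 3.83 m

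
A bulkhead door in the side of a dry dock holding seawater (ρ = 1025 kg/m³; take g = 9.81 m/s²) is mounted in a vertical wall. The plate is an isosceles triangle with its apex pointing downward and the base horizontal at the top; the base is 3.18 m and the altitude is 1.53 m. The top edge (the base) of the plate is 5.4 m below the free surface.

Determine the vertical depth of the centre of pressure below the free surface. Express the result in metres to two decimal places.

h_p = 5.93 m

γ = ρg = 1025 × 9.81 / 1000 = 10.05525 kN/m³.
With the apex down, the centroid sits h/3 = 1.53/3 = 0.51 m below the base (the top edge), so the centroid depth is h_c = 5.4 + 0.51 = 5.91 m.
A = ½ × 3.18 × 1.53 = 2.4327 m².
Resultant F = γ·h_c·A = 10.05525 × 5.91 × 2.4327 = 144.567 kN.
I_c = b·h³/36 = 3.18 × 1.53³/36 = 0.316373 m⁴.
Centre of pressure: y_p = y_c + I_c/(y_c·A) = 5.91 + 0.316373/(5.91 × 2.4327) = 5.91 + 0.0220051 = 5.93201 m along the plane.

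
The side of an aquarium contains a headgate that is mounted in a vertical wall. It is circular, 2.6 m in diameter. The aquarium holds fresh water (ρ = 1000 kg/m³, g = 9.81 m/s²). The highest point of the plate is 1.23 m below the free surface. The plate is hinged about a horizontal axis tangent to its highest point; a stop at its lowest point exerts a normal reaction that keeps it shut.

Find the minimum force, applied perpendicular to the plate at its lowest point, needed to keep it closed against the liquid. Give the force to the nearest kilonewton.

γ = ρg = 1000 × 9.81 = 9810 N/m³ = 9.81 kN/m³.
The centroid is at the centre, 1.3 m below the top of the plate, so the centroid depth is h_c = 1.23 + 1.3 = 2.53 m.
A = π(1.3)² = 5.30929 m².
Resultant F = γ·h_c·A = 9.81 × 2.53 × 5.30929 = 131.773 kN.
I_c = πr⁴/4 = π × 1.3⁴/4 = 2.24318 m⁴.
Centre of pressure: y_p = y_c + I_c/(y_c·A) = 2.53 + 2.24318/(2.53 × 5.30929) = 2.53 + 0.166996 = 2.697 m along the plane.
The resultant acts 1.3 + 0.166996 = 1.467 m (along the plate) below the hinge at the top edge, so the moment about the hinge is M = F × 1.467 = 131.773 × 1.467 = 193.311 kN·m.
A normal force at the bottom, 2.6 m from the hinge, must supply this moment: P = 193.311/2.6 = 74.3504 kN.

P ≈ 74 kN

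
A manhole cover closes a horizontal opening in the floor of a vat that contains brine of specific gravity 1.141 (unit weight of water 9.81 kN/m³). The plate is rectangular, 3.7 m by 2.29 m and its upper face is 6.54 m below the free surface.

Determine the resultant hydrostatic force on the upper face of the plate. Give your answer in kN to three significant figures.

γ = 1.141 × 9.81 = 11.19321 kN/m³.
The plate is horizontal, so pressure is uniform at p = γ·h = 11.19321 × 6.54 = 73.2036 kN/m².
A = 3.7 × 2.29 = 8.473 m².
F = p·A = 73.2036 × 8.473 = 620.254 kN.

F ≈ 620 kN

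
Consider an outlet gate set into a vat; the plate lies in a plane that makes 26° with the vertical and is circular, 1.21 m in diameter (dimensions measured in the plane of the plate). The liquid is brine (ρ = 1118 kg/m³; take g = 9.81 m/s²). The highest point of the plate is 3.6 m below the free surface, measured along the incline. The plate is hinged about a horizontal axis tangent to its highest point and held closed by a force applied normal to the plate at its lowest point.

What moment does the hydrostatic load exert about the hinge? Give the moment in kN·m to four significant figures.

γ = ρg = 1118 × 9.81 / 1000 = 10.96758 kN/m³.
The plate makes 26° with the vertical, i.e. θ = 90° − 26° = 64° to the horizontal. Measuring y along the incline from the free-surface line, vertical depth h = y·sinθ with sinθ = 0.898794.
The centroid is at the centre, 0.605 m below the top of the plate, so y_c = 3.6 + 0.605 = 4.205 m and h_c = 4.205 × 0.898794 = 3.77943 m.
A = π(0.605)² = 1.1499 m².
Resultant F = γ·h_c·A = 10.96758 × 3.77943 × 1.1499 = 47.6647 kN.
I_c = πr⁴/4 = π × 0.605⁴/4 = 0.105223 m⁴.
Centre of pressure: y_p = y_c + I_c/(y_c·A) = 4.205 + 0.105223/(4.205 × 1.1499) = 4.205 + 0.0217613 = 4.22676 m along the plane.
The resultant acts 0.605 + 0.0217613 = 0.626761 m (along the plate) below the hinge at the top edge, so the moment about the hinge is M = F × 0.626761 = 47.6647 × 0.626761 = 29.8744 kN·m.

M ≈ 29.87 kN·m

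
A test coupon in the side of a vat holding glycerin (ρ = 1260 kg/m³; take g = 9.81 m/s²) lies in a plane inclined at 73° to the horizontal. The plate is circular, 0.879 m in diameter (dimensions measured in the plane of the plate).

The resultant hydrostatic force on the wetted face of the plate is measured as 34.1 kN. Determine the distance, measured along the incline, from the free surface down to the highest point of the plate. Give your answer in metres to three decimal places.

γ = ρg = 1260 × 9.81 / 1000 = 12.3606 kN/m³.
A = π(0.4395)² = 0.606831 m².
From F = γ·h_c·A, the centroid depth is h_c = 34.1/(12.3606 × 0.606831) = 4.54618 m.
Let θ = 73° be the plate's angle to the horizontal; measure y along the incline from where the plane meets the free surface. Vertical depth h = y·sinθ with sinθ = 0.956305.
Along the incline, y_c = h_c/sinθ = 4.54618/0.956305 = 4.7539 m.
The centroid is at the centre, 0.4395 m below the top of the plate, so the highest point sits at y_top = 4.7539 − 0.4395 = 4.3144 m along the incline.

y_top ≈ 4.314 m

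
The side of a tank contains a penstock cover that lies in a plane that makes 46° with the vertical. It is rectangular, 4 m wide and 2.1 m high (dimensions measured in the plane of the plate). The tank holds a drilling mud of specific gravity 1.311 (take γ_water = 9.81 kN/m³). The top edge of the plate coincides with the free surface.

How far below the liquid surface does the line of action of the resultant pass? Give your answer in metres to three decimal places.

h_p = 0.973 m

γ = 1.311 × 9.81 = 12.86091 kN/m³.
The plate makes 46° with the vertical, i.e. θ = 90° − 46° = 44° to the horizontal. Measuring y along the incline from the free-surface line, vertical depth h = y·sinθ with sinθ = 0.694658.
The centroid lies 2.1/2 = 1.05 m below the top edge, so y_c = 1.05 m and h_c = 1.05 × 0.694658 = 0.729391 m.
A = 4 × 2.1 = 8.4 m².
Resultant F = γ·h_c·A = 12.86091 × 0.729391 × 8.4 = 78.7973 kN.
I_c = b·h³/12 = 4 × 2.1³/12 = 3.087 m⁴.
Centre of pressure: y_p = y_c + I_c/(y_c·A) = 1.05 + 3.087/(1.05 × 8.4) = 1.05 + 0.35 = 1.4 m along the plane.
Vertically, h_p = y_p·sinθ = 1.4 × 0.694658 = 0.972521 m.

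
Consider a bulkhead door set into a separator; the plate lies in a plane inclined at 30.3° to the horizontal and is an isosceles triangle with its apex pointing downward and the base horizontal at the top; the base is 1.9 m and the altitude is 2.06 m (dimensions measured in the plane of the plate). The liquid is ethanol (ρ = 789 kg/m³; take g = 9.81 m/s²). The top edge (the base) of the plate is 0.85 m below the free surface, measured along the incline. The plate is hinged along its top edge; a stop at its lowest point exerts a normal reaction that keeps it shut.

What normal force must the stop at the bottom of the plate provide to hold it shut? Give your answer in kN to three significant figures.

P ≈ 4.79 kN

γ = ρg = 789 × 9.81 / 1000 = 7.74009 kN/m³.
Let θ = 30.3° be the plate's angle to the horizontal; measure y along the incline from where the plane meets the free surface. Vertical depth h = y·sinθ with sinθ = 0.504528.
With the apex down, the centroid sits h/3 = 2.06/3 = 0.686667 m below the base (the top edge), so y_c = 0.85 + 0.686667 = 1.53667 m and h_c = 1.53667 × 0.504528 = 0.775293 m.
A = ½ × 1.9 × 2.06 = 1.957 m².
Resultant F = γ·h_c·A = 7.74009 × 0.775293 × 1.957 = 11.7436 kN.
I_c = b·h³/36 = 1.9 × 2.06³/36 = 0.461374 m⁴.
Centre of pressure: y_p = y_c + I_c/(y_c·A) = 1.53667 + 0.461374/(1.53667 × 1.957) = 1.53667 + 0.15342 = 1.69009 m along the plane.
The resultant acts 0.686667 + 0.15342 = 0.840087 m (along the plate) below the hinge at the top edge, so the moment about the hinge is M = F × 0.840087 = 11.7436 × 0.840087 = 9.86565 kN·m.
A normal force at the bottom, 2.06 m from the hinge, must supply this moment: P = 9.86565/2.06 = 4.78915 kN.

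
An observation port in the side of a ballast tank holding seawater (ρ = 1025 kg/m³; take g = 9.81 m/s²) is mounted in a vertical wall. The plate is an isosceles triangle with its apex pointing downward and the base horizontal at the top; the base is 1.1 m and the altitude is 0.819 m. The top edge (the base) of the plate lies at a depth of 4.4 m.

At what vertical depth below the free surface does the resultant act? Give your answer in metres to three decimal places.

γ = ρg = 1025 × 9.81 / 1000 = 10.05525 kN/m³.
With the apex down, the centroid sits h/3 = 0.819/3 = 0.273 m below the base (the top edge), so the centroid depth is h_c = 4.4 + 0.273 = 4.673 m.
A = ½ × 1.1 × 0.819 = 0.45045 m².
Resultant F = γ·h_c·A = 10.05525 × 4.673 × 0.45045 = 21.1658 kN.
I_c = b·h³/36 = 1.1 × 0.819³/36 = 0.0167858 m⁴.
Centre of pressure: y_p = y_c + I_c/(y_c·A) = 4.673 + 0.0167858/(4.673 × 0.45045) = 4.673 + 0.00797443 = 4.68097 m along the plane.

h_p = 4.681 m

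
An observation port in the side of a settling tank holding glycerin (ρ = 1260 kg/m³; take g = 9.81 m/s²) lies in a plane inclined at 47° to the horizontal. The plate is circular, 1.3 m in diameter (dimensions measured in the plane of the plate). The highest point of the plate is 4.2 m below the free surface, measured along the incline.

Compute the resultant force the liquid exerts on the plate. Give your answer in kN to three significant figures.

γ = ρg = 1260 × 9.81 / 1000 = 12.3606 kN/m³.
Let θ = 47° be the plate's angle to the horizontal; measure y along the incline from where the plane meets the free surface. Vertical depth h = y·sinθ with sinθ = 0.731354.
The centroid is at the centre, 0.65 m below the top of the plate, so y_c = 4.2 + 0.65 = 4.85 m and h_c = 4.85 × 0.731354 = 3.54707 m.
A = π(0.65)² = 1.32732 m².
Resultant F = γ·h_c·A = 12.3606 × 3.54707 × 1.32732 = 58.1949 kN.

F ≈ 58.2 kN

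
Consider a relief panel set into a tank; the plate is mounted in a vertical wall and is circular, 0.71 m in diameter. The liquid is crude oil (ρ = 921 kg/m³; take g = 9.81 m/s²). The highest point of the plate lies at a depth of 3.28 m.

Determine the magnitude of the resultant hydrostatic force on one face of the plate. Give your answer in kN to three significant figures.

F ≈ 13.0 kN

γ = ρg = 921 × 9.81 / 1000 = 9.03501 kN/m³.
The centroid is at the centre, 0.355 m below the top of the plate, so the centroid depth is h_c = 3.28 + 0.355 = 3.635 m.
A = π(0.355)² = 0.395919 m².
Resultant F = γ·h_c·A = 9.03501 × 3.635 × 0.395919 = 13.0029 kN.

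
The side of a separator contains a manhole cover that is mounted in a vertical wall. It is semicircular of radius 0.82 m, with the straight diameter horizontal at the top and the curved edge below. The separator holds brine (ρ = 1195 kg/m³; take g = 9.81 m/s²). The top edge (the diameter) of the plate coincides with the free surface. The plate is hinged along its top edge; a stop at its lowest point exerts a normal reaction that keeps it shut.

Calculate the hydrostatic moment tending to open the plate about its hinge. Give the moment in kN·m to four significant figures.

M ≈ 2.081 kN·m

γ = ρg = 1195 × 9.81 / 1000 = 11.72295 kN/m³.
The centroid of a semicircle lies 4r/(3π) = 0.348019 m from the diameter, here below the top edge, so the centroid depth is h_c = 0.348019 m.
A = πr²/2 = π × 0.82²/2 = 1.0562 m².
Resultant F = γ·h_c·A = 11.72295 × 0.348019 × 1.0562 = 4.30909 kN.
I_c = (π/8 − 8/(9π))·r⁴ = 0.109757 × 0.82⁴ = 0.0496235 m⁴.
Centre of pressure: y_p = y_c + I_c/(y_c·A) = 0.348019 + 0.0496235/(0.348019 × 1.0562) = 0.348019 + 0.135001 = 0.48302 m along the plane.
The resultant acts 0.348019 + 0.135001 = 0.48302 m (along the plate) below the hinge at the top edge, so the moment about the hinge is M = F × 0.48302 = 4.30909 × 0.48302 = 2.08138 kN·m.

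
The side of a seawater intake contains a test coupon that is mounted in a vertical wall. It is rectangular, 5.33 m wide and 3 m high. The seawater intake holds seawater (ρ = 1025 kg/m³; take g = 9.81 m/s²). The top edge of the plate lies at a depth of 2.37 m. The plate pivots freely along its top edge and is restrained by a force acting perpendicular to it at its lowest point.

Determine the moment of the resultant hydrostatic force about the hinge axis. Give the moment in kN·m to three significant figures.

M ≈ 1050 kN·m

γ = ρg = 1025 × 9.81 / 1000 = 10.05525 kN/m³.
The centroid lies 3/2 = 1.5 m below the top edge, so the centroid depth is h_c = 2.37 + 1.5 = 3.87 m.
A = 5.33 × 3 = 15.99 m².
Resultant F = γ·h_c·A = 10.05525 × 3.87 × 15.99 = 622.232 kN.
I_c = b·h³/12 = 5.33 × 3³/12 = 11.9925 m⁴.
Centre of pressure: y_p = y_c + I_c/(y_c·A) = 3.87 + 11.9925/(3.87 × 15.99) = 3.87 + 0.193798 = 4.0638 m along the plane.
The resultant acts 1.5 + 0.193798 = 1.6938 m (along the plate) below the hinge at the top edge, so the moment about the hinge is M = F × 1.6938 = 622.232 × 1.6938 = 1053.94 kN·m.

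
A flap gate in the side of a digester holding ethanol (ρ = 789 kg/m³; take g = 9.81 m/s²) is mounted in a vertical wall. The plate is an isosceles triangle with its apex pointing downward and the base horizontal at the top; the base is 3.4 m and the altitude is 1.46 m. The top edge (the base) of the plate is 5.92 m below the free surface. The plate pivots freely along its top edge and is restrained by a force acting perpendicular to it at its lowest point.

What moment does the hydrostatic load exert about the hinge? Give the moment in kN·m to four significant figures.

γ = ρg = 789 × 9.81 / 1000 = 7.74009 kN/m³.
With the apex down, the centroid sits h/3 = 1.46/3 = 0.486667 m below the base (the top edge), so the centroid depth is h_c = 5.92 + 0.486667 = 6.40667 m.
A = ½ × 3.4 × 1.46 = 2.482 m².
Resultant F = γ·h_c·A = 7.74009 × 6.40667 × 2.482 = 123.078 kN.
I_c = b·h³/36 = 3.4 × 1.46³/36 = 0.293924 m⁴.
Centre of pressure: y_p = y_c + I_c/(y_c·A) = 6.40667 + 0.293924/(6.40667 × 2.482) = 6.40667 + 0.0184842 = 6.42515 m along the plane.
The resultant acts 0.486667 + 0.0184842 = 0.505151 m (along the plate) below the hinge at the top edge, so the moment about the hinge is M = F × 0.505151 = 123.078 × 0.505151 = 62.173 kN·m.

M ≈ 62.17 kN·m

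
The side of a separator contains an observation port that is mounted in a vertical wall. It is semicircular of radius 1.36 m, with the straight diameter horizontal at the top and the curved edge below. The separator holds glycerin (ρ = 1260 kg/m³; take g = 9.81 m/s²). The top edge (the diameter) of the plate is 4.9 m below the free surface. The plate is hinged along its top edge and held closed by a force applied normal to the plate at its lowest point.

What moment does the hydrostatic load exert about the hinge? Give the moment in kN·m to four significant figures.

M ≈ 118.2 kN·m

γ = ρg = 1260 × 9.81 / 1000 = 12.3606 kN/m³.
The centroid of a semicircle lies 4r/(3π) = 0.577202 m from the diameter, here below the top edge, so the centroid depth is h_c = 4.9 + 0.577202 = 5.4772 m.
A = πr²/2 = π × 1.36²/2 = 2.90534 m².
Resultant F = γ·h_c·A = 12.3606 × 5.4772 × 2.90534 = 196.696 kN.
I_c = (π/8 − 8/(9π))·r⁴ = 0.109757 × 1.36⁴ = 0.375481 m⁴.
Centre of pressure: y_p = y_c + I_c/(y_c·A) = 5.4772 + 0.375481/(5.4772 × 2.90534) = 5.4772 + 0.0235957 = 5.5008 m along the plane.
The resultant acts 0.577202 + 0.0235957 = 0.600798 m (along the plate) below the hinge at the top edge, so the moment about the hinge is M = F × 0.600798 = 196.696 × 0.600798 = 118.175 kN·m.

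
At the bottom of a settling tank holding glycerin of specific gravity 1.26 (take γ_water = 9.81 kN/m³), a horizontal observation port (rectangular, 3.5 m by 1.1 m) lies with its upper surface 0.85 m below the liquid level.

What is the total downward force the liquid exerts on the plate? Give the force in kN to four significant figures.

γ = 1.26 × 9.81 = 12.3606 kN/m³.
The plate is horizontal, so pressure is uniform at p = γ·h = 12.3606 × 0.85 = 10.5065 kN/m².
A = 3.5 × 1.1 = 3.85 m².
F = p·A = 10.5065 × 3.85 = 40.45 kN.

F ≈ 40.45 kN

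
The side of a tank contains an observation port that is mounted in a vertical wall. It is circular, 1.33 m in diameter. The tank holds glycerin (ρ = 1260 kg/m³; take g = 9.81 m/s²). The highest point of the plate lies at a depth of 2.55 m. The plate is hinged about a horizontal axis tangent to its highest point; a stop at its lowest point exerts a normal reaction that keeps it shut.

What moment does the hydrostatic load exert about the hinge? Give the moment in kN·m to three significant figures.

γ = ρg = 1260 × 9.81 / 1000 = 12.3606 kN/m³.
The centroid is at the centre, 0.665 m below the top of the plate, so the centroid depth is h_c = 2.55 + 0.665 = 3.215 m.
A = π(0.665)² = 1.38929 m².
Resultant F = γ·h_c·A = 12.3606 × 3.215 × 1.38929 = 55.2095 kN.
I_c = πr⁴/4 = π × 0.665⁴/4 = 0.153595 m⁴.
Centre of pressure: y_p = y_c + I_c/(y_c·A) = 3.215 + 0.153595/(3.215 × 1.38929) = 3.215 + 0.0343877 = 3.24939 m along the plane.
The resultant acts 0.665 + 0.0343877 = 0.699388 m (along the plate) below the hinge at the top edge, so the moment about the hinge is M = F × 0.699388 = 55.2095 × 0.699388 = 38.6129 kN·m.

M ≈ 38.6 kN·m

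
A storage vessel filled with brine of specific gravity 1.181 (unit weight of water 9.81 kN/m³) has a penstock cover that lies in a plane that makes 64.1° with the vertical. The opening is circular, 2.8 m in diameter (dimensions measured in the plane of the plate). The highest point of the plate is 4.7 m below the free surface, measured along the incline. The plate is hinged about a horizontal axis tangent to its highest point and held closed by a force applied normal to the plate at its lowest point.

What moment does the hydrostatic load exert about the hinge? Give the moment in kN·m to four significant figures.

γ = 1.181 × 9.81 = 11.58561 kN/m³.
The plate makes 64.1° with the vertical, i.e. θ = 90° − 64.1° = 25.9° to the horizontal. Measuring y along the incline from the free-surface line, vertical depth h = y·sinθ with sinθ = 0.436802.
The centroid is at the centre, 1.4 m below the top of the plate, so y_c = 4.7 + 1.4 = 6.1 m and h_c = 6.1 × 0.436802 = 2.66449 m.
A = π(1.4)² = 6.15752 m².
Resultant F = γ·h_c·A = 11.58561 × 2.66449 × 6.15752 = 190.081 kN.
I_c = πr⁴/4 = π × 1.4⁴/4 = 3.01719 m⁴.
Centre of pressure: y_p = y_c + I_c/(y_c·A) = 6.1 + 3.01719/(6.1 × 6.15752) = 6.1 + 0.080328 = 6.18033 m along the plane.
The resultant acts 1.4 + 0.080328 = 1.48033 m (along the plate) below the hinge at the top edge, so the moment about the hinge is M = F × 1.48033 = 190.081 × 1.48033 = 281.383 kN·m.

M ≈ 281.4 kN·m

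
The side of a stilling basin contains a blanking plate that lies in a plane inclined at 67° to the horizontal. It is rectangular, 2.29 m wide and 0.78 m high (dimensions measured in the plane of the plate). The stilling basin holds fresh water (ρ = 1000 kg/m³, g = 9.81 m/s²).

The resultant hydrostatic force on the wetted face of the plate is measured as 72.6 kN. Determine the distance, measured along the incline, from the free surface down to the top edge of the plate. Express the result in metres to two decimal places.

γ = ρg = 1000 × 9.81 = 9810 N/m³ = 9.81 kN/m³.
A = 2.29 × 0.78 = 1.7862 m².
From F = γ·h_c·A, the centroid depth is h_c = 72.6/(9.81 × 1.7862) = 4.14322 m.
Let θ = 67° be the plate's angle to the horizontal; measure y along the incline from where the plane meets the free surface. Vertical depth h = y·sinθ with sinθ = 0.920505.
Along the incline, y_c = h_c/sinθ = 4.14322/0.920505 = 4.50103 m.
The centroid lies 0.78/2 = 0.39 m below the top edge, so the top edge sits at y_top = 4.50103 − 0.39 = 4.11103 m along the incline.

y_top ≈ 4.11 m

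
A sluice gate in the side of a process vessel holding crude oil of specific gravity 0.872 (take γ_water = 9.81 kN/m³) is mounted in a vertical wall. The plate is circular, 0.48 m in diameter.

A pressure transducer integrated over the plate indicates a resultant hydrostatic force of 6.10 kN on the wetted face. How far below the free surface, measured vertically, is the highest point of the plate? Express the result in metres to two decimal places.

γ = 0.872 × 9.81 = 8.55432 kN/m³.
A = π(0.24)² = 0.180956 m².
From F = γ·h_c·A, the centroid depth is h_c = 6.10/(8.55432 × 0.180956) = 3.94068 m.
The centroid is at the centre, 0.24 m below the top of the plate, so the highest point sits at h_top = 3.94068 − 0.24 = 3.70068 m below the surface.

d_top ≈ 3.70 m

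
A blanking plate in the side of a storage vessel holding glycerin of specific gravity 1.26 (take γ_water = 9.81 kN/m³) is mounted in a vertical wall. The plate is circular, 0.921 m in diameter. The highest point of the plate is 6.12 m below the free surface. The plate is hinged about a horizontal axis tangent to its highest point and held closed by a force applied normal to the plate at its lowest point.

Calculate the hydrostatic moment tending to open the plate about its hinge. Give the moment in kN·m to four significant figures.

M ≈ 25.39 kN·m

γ = 1.26 × 9.81 = 12.3606 kN/m³.
The centroid is at the centre, 0.4605 m below the top of the plate, so the centroid depth is h_c = 6.12 + 0.4605 = 6.5805 m.
A = π(0.4605)² = 0.666207 m².
Resultant F = γ·h_c·A = 12.3606 × 6.5805 × 0.666207 = 54.1886 kN.
I_c = πr⁴/4 = π × 0.4605⁴/4 = 0.035319 m⁴.
Centre of pressure: y_p = y_c + I_c/(y_c·A) = 6.5805 + 0.035319/(6.5805 × 0.666207) = 6.5805 + 0.00805639 = 6.58856 m along the plane.
The resultant acts 0.4605 + 0.00805639 = 0.468556 m (along the plate) below the hinge at the top edge, so the moment about the hinge is M = F × 0.468556 = 54.1886 × 0.468556 = 25.3904 kN·m.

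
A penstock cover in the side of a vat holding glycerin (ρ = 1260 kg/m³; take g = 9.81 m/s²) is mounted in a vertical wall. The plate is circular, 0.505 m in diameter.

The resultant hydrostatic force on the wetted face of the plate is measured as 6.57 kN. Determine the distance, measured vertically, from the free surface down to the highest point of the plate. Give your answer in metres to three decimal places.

γ = ρg = 1260 × 9.81 / 1000 = 12.3606 kN/m³.
A = π(0.2525)² = 0.200296 m².
From F = γ·h_c·A, the centroid depth is h_c = 6.57/(12.3606 × 0.200296) = 2.65371 m.
The centroid is at the centre, 0.2525 m below the top of the plate, so the highest point sits at h_top = 2.65371 − 0.2525 = 2.40121 m below the surface.

d_top ≈ 2.401 m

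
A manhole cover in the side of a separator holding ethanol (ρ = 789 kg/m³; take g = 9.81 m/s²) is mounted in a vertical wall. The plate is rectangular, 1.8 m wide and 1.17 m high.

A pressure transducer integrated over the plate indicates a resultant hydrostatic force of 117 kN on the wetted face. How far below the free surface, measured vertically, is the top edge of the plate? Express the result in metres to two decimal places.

d_top ≈ 6.59 m

γ = ρg = 789 × 9.81 / 1000 = 7.74009 kN/m³.
A = 1.8 × 1.17 = 2.106 m².
From F = γ·h_c·A, the centroid depth is h_c = 117/(7.74009 × 2.106) = 7.17764 m.
The centroid lies 1.17/2 = 0.585 m below the top edge, so the top edge sits at h_top = 7.17764 − 0.585 = 6.59264 m below the surface.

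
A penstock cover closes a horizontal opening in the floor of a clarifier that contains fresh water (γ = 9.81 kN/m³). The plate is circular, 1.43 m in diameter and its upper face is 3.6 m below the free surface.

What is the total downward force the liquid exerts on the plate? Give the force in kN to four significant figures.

γ = 9.81 kN/m³.
The plate is horizontal, so pressure is uniform at p = γ·h = 9.81 × 3.6 = 35.316 kN/m².
A = π(0.715)² = 1.60606 m².
F = p·A = 35.316 × 1.60606 = 56.7196 kN.

F ≈ 56.72 kN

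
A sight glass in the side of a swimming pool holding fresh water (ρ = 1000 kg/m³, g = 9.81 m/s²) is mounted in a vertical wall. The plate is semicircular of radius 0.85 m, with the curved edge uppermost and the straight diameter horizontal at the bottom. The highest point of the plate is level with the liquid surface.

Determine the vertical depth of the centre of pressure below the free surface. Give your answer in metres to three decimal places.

h_p = 0.592 m

γ = ρg = 1000 × 9.81 = 9810 N/m³ = 9.81 kN/m³.
The centroid lies 4r/(3π) = 0.360751 m above the diameter, so r − 4r/(3π) = 0.85 − 0.360751 = 0.489249 m below the topmost point, so the centroid depth is h_c = 0.489249 m.
A = πr²/2 = π × 0.85²/2 = 1.1349 m².
Resultant F = γ·h_c·A = 9.81 × 0.489249 × 1.1349 = 5.44699 kN.
I_c = (π/8 − 8/(9π))·r⁴ = 0.109757 × 0.85⁴ = 0.0572938 m⁴.
Centre of pressure: y_p = y_c + I_c/(y_c·A) = 0.489249 + 0.0572938/(0.489249 × 1.1349) = 0.489249 + 0.103186 = 0.592435 m along the plane.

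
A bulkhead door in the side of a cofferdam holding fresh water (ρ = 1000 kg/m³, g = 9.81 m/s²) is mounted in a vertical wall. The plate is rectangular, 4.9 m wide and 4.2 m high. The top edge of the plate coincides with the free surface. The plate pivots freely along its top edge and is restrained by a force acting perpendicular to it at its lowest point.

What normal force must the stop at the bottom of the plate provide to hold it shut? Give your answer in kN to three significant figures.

γ = ρg = 1000 × 9.81 = 9810 N/m³ = 9.81 kN/m³.
The centroid lies 4.2/2 = 2.1 m below the top edge, so the centroid depth is h_c = 2.1 m.
A = 4.9 × 4.2 = 20.58 m².
Resultant F = γ·h_c·A = 9.81 × 2.1 × 20.58 = 423.969 kN.
I_c = b·h³/12 = 4.9 × 4.2³/12 = 30.2526 m⁴.
Centre of pressure: y_p = y_c + I_c/(y_c·A) = 2.1 + 30.2526/(2.1 × 20.58) = 2.1 + 0.7 = 2.8 m along the plane.
The resultant acts 2.1 + 0.7 = 2.8 m (along the plate) below the hinge at the top edge, so the moment about the hinge is M = F × 2.8 = 423.969 × 2.8 = 1187.11 kN·m.
A normal force at the bottom, 4.2 m from the hinge, must supply this moment: P = 1187.11/4.2 = 282.645 kN.

P ≈ 283 kN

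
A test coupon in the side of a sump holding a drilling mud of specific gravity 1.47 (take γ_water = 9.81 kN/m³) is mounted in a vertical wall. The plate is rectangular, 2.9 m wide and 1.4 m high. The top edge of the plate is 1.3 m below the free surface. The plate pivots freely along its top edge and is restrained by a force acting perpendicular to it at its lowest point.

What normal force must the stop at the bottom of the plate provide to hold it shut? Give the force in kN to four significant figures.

P ≈ 65.38 kN

γ = 1.47 × 9.81 = 14.4207 kN/m³.
The centroid lies 1.4/2 = 0.7 m below the top edge, so the centroid depth is h_c = 1.3 + 0.7 = 2 m.
A = 2.9 × 1.4 = 4.06 m².
Resultant F = γ·h_c·A = 14.4207 × 2 × 4.06 = 117.096 kN.
I_c = b·h³/12 = 2.9 × 1.4³/12 = 0.663133 m⁴.
Centre of pressure: y_p = y_c + I_c/(y_c·A) = 2 + 0.663133/(2 × 4.06) = 2 + 0.0816666 = 2.08167 m along the plane.
The resultant acts 0.7 + 0.0816666 = 0.781667 m (along the plate) below the hinge at the top edge, so the moment about the hinge is M = F × 0.781667 = 117.096 × 0.781667 = 91.5301 kN·m.
A normal force at the bottom, 1.4 m from the hinge, must supply this moment: P = 91.5301/1.4 = 65.3786 kN.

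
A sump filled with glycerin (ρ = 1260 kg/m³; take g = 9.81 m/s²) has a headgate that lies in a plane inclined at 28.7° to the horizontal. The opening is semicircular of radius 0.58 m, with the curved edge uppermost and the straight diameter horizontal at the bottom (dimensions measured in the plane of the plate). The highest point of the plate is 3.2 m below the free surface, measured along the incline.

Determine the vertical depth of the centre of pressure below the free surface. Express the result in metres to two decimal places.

h_p = 1.70 m

γ = ρg = 1260 × 9.81 / 1000 = 12.3606 kN/m³.
Let θ = 28.7° be the plate's angle to the horizontal; measure y along the incline from where the plane meets the free surface. Vertical depth h = y·sinθ with sinθ = 0.480223.
The centroid lies 4r/(3π) = 0.24616 m above the diameter, so r − 4r/(3π) = 0.58 − 0.24616 = 0.33384 m below the topmost point, so y_c = 3.2 + 0.33384 = 3.53384 m and h_c = 3.53384 × 0.480223 = 1.69703 m.
A = πr²/2 = π × 0.58²/2 = 0.528416 m².
Resultant F = γ·h_c·A = 12.3606 × 1.69703 × 0.528416 = 11.0842 kN.
I_c = (π/8 − 8/(9π))·r⁴ = 0.109757 × 0.58⁴ = 0.0124206 m⁴.
Centre of pressure: y_p = y_c + I_c/(y_c·A) = 3.53384 + 0.0124206/(3.53384 × 0.528416) = 3.53384 + 0.0066515 = 3.54049 m along the plane.
Vertically, h_p = y_p·sinθ = 3.54049 × 0.480223 = 1.70022 m.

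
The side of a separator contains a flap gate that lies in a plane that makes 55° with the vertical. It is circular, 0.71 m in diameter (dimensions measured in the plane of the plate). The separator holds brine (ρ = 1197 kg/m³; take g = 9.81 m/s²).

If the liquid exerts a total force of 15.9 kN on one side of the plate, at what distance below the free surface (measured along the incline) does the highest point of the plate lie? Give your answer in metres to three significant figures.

γ = ρg = 1197 × 9.81 / 1000 = 11.74257 kN/m³.
A = π(0.355)² = 0.395919 m².
From F = γ·h_c·A, the centroid depth is h_c = 15.9/(11.74257 × 0.395919) = 3.42001 m.
The plate makes 55° with the vertical, i.e. θ = 90° − 55° = 35° to the horizontal. Measuring y along the incline from the free-surface line, vertical depth h = y·sinθ with sinθ = 0.573576.
Along the incline, y_c = h_c/sinθ = 3.42001/0.573576 = 5.96261 m.
The centroid is at the centre, 0.355 m below the top of the plate, so the highest point sits at y_top = 5.96261 − 0.355 = 5.60761 m along the incline.

y_top ≈ 5.61 m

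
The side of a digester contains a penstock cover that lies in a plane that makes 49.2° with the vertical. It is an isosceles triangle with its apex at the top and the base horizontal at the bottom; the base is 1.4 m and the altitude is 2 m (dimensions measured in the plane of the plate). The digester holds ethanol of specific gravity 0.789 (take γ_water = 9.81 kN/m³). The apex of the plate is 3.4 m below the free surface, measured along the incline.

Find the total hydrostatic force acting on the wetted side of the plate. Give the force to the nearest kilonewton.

γ = 0.789 × 9.81 = 7.74009 kN/m³.
The plate makes 49.2° with the vertical, i.e. θ = 90° − 49.2° = 40.8° to the horizontal. Measuring y along the incline from the free-surface line, vertical depth h = y·sinθ with sinθ = 0.653421.
With the apex up, the centroid sits 2h/3 = 2 × 2/3 = 1.33333 m below the apex, so y_c = 3.4 + 1.33333 = 4.73333 m and h_c = 4.73333 × 0.653421 = 3.09286 m.
A = ½ × 1.4 × 2 = 1.4 m².
Resultant F = γ·h_c·A = 7.74009 × 3.09286 × 1.4 = 33.5146 kN.

F ≈ 34 kN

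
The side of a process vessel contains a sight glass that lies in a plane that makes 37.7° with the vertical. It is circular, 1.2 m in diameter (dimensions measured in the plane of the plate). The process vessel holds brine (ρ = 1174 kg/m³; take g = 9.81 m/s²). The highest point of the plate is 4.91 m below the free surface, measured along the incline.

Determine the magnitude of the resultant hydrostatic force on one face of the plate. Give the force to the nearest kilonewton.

F ≈ 57 kN

γ = ρg = 1174 × 9.81 / 1000 = 11.51694 kN/m³.
The plate makes 37.7° with the vertical, i.e. θ = 90° − 37.7° = 52.3° to the horizontal. Measuring y along the incline from the free-surface line, vertical depth h = y·sinθ with sinθ = 0.791224.
The centroid is at the centre, 0.6 m below the top of the plate, so y_c = 4.91 + 0.6 = 5.51 m and h_c = 5.51 × 0.791224 = 4.35964 m.
A = π(0.6)² = 1.13097 m².
Resultant F = γ·h_c·A = 11.51694 × 4.35964 × 1.13097 = 56.7857 kN.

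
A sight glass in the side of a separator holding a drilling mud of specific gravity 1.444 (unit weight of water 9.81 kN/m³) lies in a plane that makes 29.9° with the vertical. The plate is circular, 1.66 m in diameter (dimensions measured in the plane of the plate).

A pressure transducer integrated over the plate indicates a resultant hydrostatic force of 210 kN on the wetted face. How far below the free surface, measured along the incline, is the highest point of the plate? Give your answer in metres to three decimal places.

γ = 1.444 × 9.81 = 14.16564 kN/m³.
A = π(0.83)² = 2.16424 m².
From F = γ·h_c·A, the centroid depth is h_c = 210/(14.16564 × 2.16424) = 6.8498 m.
The plate makes 29.9° with the vertical, i.e. θ = 90° − 29.9° = 60.1° to the horizontal. Measuring y along the incline from the free-surface line, vertical depth h = y·sinθ with sinθ = 0.866897.
Along the incline, y_c = h_c/sinθ = 6.8498/0.866897 = 7.90152 m.
The centroid is at the centre, 0.83 m below the top of the plate, so the highest point sits at y_top = 7.90152 − 0.83 = 7.07152 m along the incline.

y_top ≈ 7.072 m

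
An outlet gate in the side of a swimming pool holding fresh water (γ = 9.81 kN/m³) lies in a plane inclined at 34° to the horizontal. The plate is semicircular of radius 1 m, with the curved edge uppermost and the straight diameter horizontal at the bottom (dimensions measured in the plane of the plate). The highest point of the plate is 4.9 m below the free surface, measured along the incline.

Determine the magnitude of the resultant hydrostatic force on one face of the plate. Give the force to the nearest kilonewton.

γ = 9.81 kN/m³.
Let θ = 34° be the plate's angle to the horizontal; measure y along the incline from where the plane meets the free surface. Vertical depth h = y·sinθ with sinθ = 0.559193.
The centroid lies 4r/(3π) = 0.424413 m above the diameter, so r − 4r/(3π) = 1 − 0.424413 = 0.575587 m below the topmost point, so y_c = 4.9 + 0.575587 = 5.47559 m and h_c = 5.47559 × 0.559193 = 3.06191 m.
A = πr²/2 = π × 1²/2 = 1.5708 m².
Resultant F = γ·h_c·A = 9.81 × 3.06191 × 1.5708 = 47.1826 kN.

F ≈ 47 kN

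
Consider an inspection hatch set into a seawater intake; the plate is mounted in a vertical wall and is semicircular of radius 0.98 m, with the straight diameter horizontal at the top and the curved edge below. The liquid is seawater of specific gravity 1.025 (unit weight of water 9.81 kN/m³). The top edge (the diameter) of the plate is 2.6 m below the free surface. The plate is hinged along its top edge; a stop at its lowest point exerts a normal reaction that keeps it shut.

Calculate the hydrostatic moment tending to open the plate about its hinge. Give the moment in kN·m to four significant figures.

M ≈ 20.05 kN·m

γ = 1.025 × 9.81 = 10.05525 kN/m³.
The centroid of a semicircle lies 4r/(3π) = 0.415925 m from the diameter, here below the top edge, so the centroid depth is h_c = 2.6 + 0.415925 = 3.01593 m.
A = πr²/2 = π × 0.98²/2 = 1.50859 m².
Resultant F = γ·h_c·A = 10.05525 × 3.01593 × 1.50859 = 45.7494 kN.
I_c = (π/8 − 8/(9π))·r⁴ = 0.109757 × 0.98⁴ = 0.101236 m⁴.
Centre of pressure: y_p = y_c + I_c/(y_c·A) = 3.01593 + 0.101236/(3.01593 × 1.50859) = 3.01593 + 0.0222506 = 3.03818 m along the plane.
The resultant acts 0.415925 + 0.0222506 = 0.438176 m (along the plate) below the hinge at the top edge, so the moment about the hinge is M = F × 0.438176 = 45.7494 × 0.438176 = 20.0463 kN·m.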